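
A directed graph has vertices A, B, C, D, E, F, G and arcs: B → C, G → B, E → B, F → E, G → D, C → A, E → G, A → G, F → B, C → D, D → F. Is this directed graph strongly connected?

Yes

From B we can reach every vertex (A, B, C, D, E, F, G), and every vertex can reach B (A, B, C, D, E, F, G). So the whole graph is one strongly connected component.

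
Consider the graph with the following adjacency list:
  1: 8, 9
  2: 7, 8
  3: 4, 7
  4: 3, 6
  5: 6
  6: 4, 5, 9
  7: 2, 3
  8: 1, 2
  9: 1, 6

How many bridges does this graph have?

1

The edges on the cycle 3-4-6-9-1-8-2-7-3 are not bridges since each lies on that cycle.
But removing 5-6 disconnects 5 from 6 — this is a bridge.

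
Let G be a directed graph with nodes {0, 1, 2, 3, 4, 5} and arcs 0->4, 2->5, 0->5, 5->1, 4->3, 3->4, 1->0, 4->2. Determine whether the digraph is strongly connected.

Yes

From 5 we can reach every vertex (0, 1, 2, 3, 4, 5), and every vertex can reach 5 (0, 1, 2, 3, 4, 5). So the whole graph is one strongly connected component.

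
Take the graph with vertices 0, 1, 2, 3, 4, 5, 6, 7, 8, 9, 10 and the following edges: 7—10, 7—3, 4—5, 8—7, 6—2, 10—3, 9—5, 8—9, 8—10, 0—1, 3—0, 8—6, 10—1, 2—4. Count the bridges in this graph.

0

The edges on the cycle 8-7-3-0-1-10-8 are not bridges since each lies on that cycle.
Every edge lies on some cycle, so there are no bridges.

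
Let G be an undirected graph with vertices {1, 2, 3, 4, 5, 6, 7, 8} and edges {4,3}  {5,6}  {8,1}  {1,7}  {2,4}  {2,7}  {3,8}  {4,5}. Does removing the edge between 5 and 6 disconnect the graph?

Yes

Removing 5–6 leaves no path between 5 and 6: the component count goes from 1 to 2. So it is a bridge.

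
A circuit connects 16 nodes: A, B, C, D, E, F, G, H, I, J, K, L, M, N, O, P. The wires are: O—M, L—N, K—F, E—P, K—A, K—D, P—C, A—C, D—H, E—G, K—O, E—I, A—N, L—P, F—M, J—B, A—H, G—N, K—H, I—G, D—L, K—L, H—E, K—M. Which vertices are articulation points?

K

Removing K increases the component count from 2 to 3, so K is a cut vertex.
By contrast removing C leaves 2 components; it is not a cut vertex. No other vertex is a cut vertex either.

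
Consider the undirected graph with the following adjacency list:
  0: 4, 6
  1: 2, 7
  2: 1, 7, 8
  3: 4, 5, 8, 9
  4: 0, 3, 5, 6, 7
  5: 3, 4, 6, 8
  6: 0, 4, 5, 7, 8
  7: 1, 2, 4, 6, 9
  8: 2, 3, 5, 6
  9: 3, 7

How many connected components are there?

Starting from 0 we can reach 0, 1, 2, 3, 4, 5, 6, 7, 8, 9. That is one component of size 10.
Total: 1 component.

1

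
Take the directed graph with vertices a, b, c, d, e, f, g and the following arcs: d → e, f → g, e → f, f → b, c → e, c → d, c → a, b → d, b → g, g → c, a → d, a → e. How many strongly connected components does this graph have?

1

{a, b, c, d, e, f, g} are all mutually reachable — one SCC of size 7.
That gives 1 strongly connected component.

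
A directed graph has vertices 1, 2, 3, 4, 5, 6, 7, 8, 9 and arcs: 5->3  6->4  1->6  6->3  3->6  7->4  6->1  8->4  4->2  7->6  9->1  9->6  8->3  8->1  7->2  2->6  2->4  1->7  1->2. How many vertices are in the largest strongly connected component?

{1, 2, 3, 4, 6, 7} are all mutually reachable — one SCC of size 6.
{8} is an SCC by itself.
{5} is an SCC by itself.
{9} is an SCC by itself.
The largest has 6 vertices.

6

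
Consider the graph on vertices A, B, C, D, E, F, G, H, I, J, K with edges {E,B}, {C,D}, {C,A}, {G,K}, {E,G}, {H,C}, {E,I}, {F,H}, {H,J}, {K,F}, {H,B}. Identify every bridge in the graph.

The edges on the cycle E-G-K-F-H-B-E are not bridges since each lies on that cycle.
But removing H–C disconnects H from C; removing D–C disconnects D from C; removing E–I disconnects E from I; removing A–C disconnects A from C — these are bridges.
In total 5 edges are bridges.

A-C, C-D, C-H, E-I, H-J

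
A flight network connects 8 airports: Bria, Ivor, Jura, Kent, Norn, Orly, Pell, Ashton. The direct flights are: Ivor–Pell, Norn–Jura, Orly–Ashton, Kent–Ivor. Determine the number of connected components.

4

Bria is isolated — a component by itself.
Starting from Jura we can reach Jura, Norn. That is one component of size 2.
Starting from Orly we can reach Orly, Ashton. That is one component of size 2.
Starting from Ivor we can reach Ivor, Kent, Pell. That is one component of size 3.
Total: 4 components.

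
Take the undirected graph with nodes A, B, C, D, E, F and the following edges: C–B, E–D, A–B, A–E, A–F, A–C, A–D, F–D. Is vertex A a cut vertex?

Yes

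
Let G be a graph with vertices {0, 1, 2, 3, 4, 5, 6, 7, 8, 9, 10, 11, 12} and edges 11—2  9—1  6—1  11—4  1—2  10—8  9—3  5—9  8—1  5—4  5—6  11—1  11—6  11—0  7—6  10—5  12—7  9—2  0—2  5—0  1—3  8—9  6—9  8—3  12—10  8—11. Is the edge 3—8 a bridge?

After removing 3—8, the path 3-9-8 still connects them, so the edge is not a bridge.

No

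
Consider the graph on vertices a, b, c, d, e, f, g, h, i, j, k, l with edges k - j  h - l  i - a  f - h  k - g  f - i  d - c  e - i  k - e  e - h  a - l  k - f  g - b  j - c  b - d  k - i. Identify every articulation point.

k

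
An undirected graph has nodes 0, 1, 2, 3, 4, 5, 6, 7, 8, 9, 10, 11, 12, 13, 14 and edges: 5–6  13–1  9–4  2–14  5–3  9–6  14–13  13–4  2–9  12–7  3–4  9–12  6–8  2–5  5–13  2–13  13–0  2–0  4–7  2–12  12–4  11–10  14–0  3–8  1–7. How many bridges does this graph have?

The edges on the cycle 2-5-3-8-6-9-2 are not bridges since each lies on that cycle.
But removing 11–10 disconnects 11 from 10 — this is a bridge.

1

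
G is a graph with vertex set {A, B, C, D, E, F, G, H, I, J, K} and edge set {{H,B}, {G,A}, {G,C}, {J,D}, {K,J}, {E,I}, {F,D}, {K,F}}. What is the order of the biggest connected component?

4

Starting from E we can reach E, I. That is one component of size 2.
Starting from B we can reach B, H. That is one component of size 2.
Starting from A we can reach A, C, G. That is one component of size 3.
Starting from D we can reach D, F, J, K. That is one component of size 4.
The largest has 4 vertices.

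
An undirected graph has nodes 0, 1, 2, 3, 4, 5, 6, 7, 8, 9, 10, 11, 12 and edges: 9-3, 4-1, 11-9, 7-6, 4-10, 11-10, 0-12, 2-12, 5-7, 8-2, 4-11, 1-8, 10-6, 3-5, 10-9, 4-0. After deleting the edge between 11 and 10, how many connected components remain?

1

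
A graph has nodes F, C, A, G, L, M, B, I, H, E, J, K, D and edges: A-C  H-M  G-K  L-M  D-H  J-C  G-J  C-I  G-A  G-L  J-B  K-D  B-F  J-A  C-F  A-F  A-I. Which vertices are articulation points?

Removing G increases the component count from 2 to 3, so G is a cut vertex.
By contrast removing A leaves 2 components; it is not a cut vertex. No other vertex is a cut vertex either.

G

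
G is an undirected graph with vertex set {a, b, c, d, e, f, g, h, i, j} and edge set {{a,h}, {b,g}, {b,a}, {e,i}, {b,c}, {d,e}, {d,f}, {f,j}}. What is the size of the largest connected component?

Starting from d we can reach d, e, f, i, j. That is one component of size 5.
Starting from a we can reach a, b, c, g, h. That is one component of size 5.
The largest has 5 vertices.

5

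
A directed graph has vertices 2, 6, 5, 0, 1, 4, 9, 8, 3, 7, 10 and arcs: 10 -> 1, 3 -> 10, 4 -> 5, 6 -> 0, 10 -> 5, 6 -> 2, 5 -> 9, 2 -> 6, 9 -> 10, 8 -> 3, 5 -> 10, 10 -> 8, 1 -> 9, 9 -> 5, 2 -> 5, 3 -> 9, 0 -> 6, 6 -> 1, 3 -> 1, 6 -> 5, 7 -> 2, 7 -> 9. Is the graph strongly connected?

There is no directed path from 10 to 7, so the graph is not strongly connected.

No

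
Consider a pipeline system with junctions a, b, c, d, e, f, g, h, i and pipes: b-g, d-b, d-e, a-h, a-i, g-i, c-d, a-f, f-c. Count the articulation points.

2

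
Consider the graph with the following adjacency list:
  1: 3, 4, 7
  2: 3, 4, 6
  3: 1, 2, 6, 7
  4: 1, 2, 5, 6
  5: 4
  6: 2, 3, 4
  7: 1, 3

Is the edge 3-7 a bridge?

After removing 3-7, the path 3-1-7 still connects them, so the edge is not a bridge.

No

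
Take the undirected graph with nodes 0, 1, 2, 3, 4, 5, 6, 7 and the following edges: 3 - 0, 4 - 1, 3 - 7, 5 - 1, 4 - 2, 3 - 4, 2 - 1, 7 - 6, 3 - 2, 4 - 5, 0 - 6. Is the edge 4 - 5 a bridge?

After removing 4 - 5, the path 4-1-5 still connects them, so the edge is not a bridge.

No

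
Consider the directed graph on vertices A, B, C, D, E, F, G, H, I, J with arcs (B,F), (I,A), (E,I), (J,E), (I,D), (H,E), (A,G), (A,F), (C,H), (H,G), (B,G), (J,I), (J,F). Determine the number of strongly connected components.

10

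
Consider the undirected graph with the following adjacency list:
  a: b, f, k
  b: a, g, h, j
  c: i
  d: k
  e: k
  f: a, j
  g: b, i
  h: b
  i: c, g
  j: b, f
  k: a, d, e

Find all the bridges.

a-k, b-g, b-h, c-i, d-k, e-k, g-i

The edges on the cycle b-j-f-a-b are not bridges since each lies on that cycle.
But removing a-k disconnects a from k; removing e-k disconnects e from k; removing c-i disconnects c from i; removing b-g disconnects b from g — these are bridges.
In total 7 edges are bridges.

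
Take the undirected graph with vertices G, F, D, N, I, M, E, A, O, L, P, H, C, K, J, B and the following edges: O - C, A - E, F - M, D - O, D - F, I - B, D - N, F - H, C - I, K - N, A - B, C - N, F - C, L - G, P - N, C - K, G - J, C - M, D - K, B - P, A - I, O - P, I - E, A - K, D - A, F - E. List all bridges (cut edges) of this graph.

F-H, G-J, G-L

The edges on the cycle D-A-K-C-O-D are not bridges since each lies on that cycle.
But removing L - G disconnects L from G; removing G - J disconnects G from J; removing F - H disconnects F from H — these are bridges.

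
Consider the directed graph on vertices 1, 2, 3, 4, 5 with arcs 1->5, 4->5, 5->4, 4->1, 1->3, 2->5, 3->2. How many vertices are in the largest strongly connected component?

{1, 2, 3, 4, 5} are all mutually reachable — one SCC of size 5.
The largest has 5 vertices.

5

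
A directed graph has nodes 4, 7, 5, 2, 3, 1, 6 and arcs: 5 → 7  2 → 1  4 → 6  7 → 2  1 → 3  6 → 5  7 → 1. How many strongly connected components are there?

{1} is an SCC by itself.
{5} is an SCC by itself.
{3} is an SCC by itself.
{7} is an SCC by itself.
{4} is an SCC by itself.
(and 2 more singleton SCCs)
That gives 7 strongly connected components.

7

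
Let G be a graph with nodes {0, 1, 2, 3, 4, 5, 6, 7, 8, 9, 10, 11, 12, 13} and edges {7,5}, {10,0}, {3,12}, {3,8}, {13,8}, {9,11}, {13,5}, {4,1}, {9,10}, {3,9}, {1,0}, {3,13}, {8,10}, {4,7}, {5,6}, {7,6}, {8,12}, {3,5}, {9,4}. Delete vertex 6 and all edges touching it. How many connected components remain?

With 6 gone, the remaining components are: {2}; {0, 1, 3, 4, 5, 7, 8, 9, 10, 11, 12, 13}.
That is 2 components.

2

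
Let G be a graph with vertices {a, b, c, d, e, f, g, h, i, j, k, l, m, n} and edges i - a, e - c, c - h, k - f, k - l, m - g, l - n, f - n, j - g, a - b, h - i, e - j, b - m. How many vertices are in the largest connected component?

d is isolated — a component by itself.
Starting from f we can reach f, k, l, n. That is one component of size 4.
Starting from a we can reach a, b, c, e, g, h, i, j, m. That is one component of size 9.
The largest has 9 vertices.

9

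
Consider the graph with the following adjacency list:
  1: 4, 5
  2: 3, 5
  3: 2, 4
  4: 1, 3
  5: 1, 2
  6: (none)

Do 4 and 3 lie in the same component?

Yes

From 4 we can reach 1, 2, 3, 4, 5, which includes 3.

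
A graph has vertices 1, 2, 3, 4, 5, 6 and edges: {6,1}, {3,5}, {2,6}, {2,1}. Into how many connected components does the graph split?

4 is isolated — a component by itself.
Starting from 3 we can reach 3, 5. That is one component of size 2.
Starting from 1 we can reach 1, 2, 6. That is one component of size 3.
Total: 3 components.

3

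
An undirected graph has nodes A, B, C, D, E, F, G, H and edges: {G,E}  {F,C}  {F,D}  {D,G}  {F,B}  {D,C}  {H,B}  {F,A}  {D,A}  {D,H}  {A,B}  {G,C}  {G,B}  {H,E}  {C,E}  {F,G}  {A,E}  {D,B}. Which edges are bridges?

The edges on the cycle D-H-B-D are not bridges since each lies on that cycle.
Every edge lies on some cycle, so there are no bridges.

none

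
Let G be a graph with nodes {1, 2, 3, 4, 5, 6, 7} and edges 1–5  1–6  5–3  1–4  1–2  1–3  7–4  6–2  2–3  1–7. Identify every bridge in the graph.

none

The edges on the cycle 1-7-4-1 are not bridges since each lies on that cycle.
Every edge lies on some cycle, so there are no bridges.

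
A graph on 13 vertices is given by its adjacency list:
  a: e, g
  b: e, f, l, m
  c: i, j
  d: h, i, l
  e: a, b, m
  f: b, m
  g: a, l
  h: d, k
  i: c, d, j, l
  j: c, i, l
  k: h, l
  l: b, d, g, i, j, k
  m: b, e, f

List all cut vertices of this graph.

l

Removing l increases the component count from 1 to 2, so l is a cut vertex.
By contrast removing b leaves 1 component; it is not a cut vertex. No other vertex is a cut vertex either.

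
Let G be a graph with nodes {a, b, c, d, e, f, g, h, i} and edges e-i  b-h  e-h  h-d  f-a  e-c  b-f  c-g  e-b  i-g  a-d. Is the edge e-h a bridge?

No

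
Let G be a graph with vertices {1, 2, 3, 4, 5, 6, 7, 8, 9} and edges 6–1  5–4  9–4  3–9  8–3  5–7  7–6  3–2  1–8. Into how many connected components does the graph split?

1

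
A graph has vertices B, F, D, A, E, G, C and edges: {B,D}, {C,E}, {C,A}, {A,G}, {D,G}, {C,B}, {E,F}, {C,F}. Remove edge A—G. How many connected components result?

A and G are still connected via A-C-B-D-G, so the component count stays at 1.

1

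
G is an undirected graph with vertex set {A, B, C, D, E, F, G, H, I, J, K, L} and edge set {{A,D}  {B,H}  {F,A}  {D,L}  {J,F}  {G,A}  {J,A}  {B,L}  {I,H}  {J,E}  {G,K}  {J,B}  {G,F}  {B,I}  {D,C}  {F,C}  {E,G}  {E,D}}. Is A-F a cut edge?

After removing A-F, the path A-J-F still connects them, so the edge is not a bridge.

No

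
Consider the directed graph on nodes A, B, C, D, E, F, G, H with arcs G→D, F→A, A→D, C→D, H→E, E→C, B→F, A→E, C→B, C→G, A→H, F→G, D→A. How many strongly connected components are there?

1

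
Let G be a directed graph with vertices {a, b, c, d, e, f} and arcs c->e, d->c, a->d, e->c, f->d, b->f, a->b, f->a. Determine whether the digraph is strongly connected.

No

There is no directed path from d to f, so the graph is not strongly connected.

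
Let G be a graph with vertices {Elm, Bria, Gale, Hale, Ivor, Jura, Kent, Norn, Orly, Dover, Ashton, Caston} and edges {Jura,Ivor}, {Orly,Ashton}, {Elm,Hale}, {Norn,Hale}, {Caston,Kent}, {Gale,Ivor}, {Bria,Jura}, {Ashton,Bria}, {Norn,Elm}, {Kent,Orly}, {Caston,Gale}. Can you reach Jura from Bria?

From Bria we can reach Bria, Gale, Ivor, Jura, Kent, Orly, Ashton, Caston, which includes Jura.

Yes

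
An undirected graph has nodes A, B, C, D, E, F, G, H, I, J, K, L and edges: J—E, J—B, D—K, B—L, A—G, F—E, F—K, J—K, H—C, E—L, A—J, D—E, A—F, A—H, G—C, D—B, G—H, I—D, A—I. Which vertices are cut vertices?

Removing A increases the component count from 1 to 2, so A is a cut vertex.
By contrast removing E leaves 1 component; it is not a cut vertex. No other vertex is a cut vertex either.

A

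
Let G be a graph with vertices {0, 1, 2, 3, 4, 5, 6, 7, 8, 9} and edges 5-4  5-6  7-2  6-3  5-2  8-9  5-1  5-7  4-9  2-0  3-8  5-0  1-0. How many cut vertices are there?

Removing 5 increases the component count from 1 to 2, so 5 is a cut vertex.
By contrast removing 3 leaves 1 component; it is not a cut vertex. No other vertex is a cut vertex either.

1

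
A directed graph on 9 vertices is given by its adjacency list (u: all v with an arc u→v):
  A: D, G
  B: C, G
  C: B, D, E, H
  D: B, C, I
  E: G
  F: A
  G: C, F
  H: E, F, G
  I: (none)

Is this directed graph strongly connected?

No

There is no directed path from I to D, so the graph is not strongly connected.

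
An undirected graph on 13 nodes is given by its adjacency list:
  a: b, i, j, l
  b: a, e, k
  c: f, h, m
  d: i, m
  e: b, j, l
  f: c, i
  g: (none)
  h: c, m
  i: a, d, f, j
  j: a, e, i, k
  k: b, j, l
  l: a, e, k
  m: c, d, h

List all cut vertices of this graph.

Removing i increases the component count from 2 to 3, so i is a cut vertex.
By contrast removing k leaves 2 components; it is not a cut vertex. No other vertex is a cut vertex either.

i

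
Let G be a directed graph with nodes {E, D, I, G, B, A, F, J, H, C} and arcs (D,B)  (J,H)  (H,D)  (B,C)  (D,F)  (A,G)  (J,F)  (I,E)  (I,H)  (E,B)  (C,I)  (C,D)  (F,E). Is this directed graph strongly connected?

There is no directed path from B to A, so the graph is not strongly connected.

No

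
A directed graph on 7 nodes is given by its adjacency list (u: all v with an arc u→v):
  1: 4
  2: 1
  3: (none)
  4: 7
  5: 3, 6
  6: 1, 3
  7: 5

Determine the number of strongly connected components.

{1, 4, 5, 6, 7} are all mutually reachable — one SCC of size 5.
{3} is an SCC by itself.
{2} is an SCC by itself.
That gives 3 strongly connected components.

3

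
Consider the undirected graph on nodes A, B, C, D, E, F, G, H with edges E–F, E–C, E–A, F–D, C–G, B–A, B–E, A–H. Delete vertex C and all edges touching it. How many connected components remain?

2

With C gone, the remaining components are: {G}; {A, B, D, E, F, H}.
That is 2 components.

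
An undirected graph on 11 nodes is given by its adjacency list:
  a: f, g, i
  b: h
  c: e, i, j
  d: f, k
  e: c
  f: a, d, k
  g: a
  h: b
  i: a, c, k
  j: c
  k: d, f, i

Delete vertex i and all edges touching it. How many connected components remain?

3

With i gone, the remaining components are: {b, h}; {c, e, j}; {a, d, f, g, k}.
That is 3 components.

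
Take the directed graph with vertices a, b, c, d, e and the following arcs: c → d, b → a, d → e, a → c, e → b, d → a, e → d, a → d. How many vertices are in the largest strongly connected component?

5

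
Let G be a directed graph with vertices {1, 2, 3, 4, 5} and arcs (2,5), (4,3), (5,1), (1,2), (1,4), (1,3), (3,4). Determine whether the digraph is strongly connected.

No

There is no directed path from 3 to 1, so the graph is not strongly connected.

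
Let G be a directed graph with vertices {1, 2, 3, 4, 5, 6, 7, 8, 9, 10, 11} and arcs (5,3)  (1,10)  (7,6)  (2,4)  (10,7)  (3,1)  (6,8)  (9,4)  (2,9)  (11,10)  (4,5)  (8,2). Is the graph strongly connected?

No

There is no directed path from 8 to 11, so the graph is not strongly connected.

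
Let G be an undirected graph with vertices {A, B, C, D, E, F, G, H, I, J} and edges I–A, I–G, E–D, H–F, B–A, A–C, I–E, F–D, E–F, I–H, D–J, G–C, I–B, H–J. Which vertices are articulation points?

I

Removing I increases the component count from 1 to 2, so I is a cut vertex.
By contrast removing F leaves 1 component; it is not a cut vertex. No other vertex is a cut vertex either.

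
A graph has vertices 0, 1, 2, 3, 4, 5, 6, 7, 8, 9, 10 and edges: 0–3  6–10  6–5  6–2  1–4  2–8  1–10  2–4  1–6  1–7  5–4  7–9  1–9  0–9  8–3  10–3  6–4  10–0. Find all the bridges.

The edges on the cycle 1-6-10-0-9-7-1 are not bridges since each lies on that cycle.
Every edge lies on some cycle, so there are no bridges.

none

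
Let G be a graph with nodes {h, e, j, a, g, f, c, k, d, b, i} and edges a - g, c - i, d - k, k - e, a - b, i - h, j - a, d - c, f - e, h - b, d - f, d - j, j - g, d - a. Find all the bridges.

The edges on the cycle d-f-e-k-d are not bridges since each lies on that cycle.
Every edge lies on some cycle, so there are no bridges.

none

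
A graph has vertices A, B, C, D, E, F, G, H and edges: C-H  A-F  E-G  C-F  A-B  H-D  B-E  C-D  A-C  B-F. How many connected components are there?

1

Starting from A we can reach A, B, C, D, E, F, G, H. That is one component of size 8.
Total: 1 component.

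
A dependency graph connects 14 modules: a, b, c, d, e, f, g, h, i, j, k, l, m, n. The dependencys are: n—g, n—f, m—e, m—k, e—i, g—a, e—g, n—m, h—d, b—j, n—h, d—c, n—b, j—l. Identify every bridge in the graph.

The edges on the cycle n-m-e-g-n are not bridges since each lies on that cycle.
But removing l—j disconnects l from j; removing b—j disconnects b from j; removing d—c disconnects d from c; removing n—f disconnects n from f — these are bridges.
In total 10 edges are bridges.

a-g, b-j, b-n, c-d, d-h, e-i, f-n, h-n, j-l, k-m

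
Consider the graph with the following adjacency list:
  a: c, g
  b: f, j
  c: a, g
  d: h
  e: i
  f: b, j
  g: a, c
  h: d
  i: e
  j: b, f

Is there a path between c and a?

Yes

From c we can reach a, c, g, which includes a.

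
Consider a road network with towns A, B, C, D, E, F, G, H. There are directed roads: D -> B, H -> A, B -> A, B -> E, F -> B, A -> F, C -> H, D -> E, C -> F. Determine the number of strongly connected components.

{A, B, F} are all mutually reachable — one SCC of size 3.
{H} is an SCC by itself.
{C} is an SCC by itself.
{G} is an SCC by itself.
{E} is an SCC by itself.
(and 1 more singleton SCC)
That gives 6 strongly connected components.

6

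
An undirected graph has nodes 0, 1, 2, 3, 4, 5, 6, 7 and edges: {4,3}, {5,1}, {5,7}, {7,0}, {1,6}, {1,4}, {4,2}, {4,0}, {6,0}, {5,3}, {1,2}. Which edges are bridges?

none

The edges on the cycle 1-4-2-1 are not bridges since each lies on that cycle.
Every edge lies on some cycle, so there are no bridges.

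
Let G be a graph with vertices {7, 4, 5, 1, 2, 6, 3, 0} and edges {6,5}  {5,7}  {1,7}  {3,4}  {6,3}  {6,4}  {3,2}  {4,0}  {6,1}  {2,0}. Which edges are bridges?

The edges on the cycle 6-5-7-1-6 are not bridges since each lies on that cycle.
Every edge lies on some cycle, so there are no bridges.

none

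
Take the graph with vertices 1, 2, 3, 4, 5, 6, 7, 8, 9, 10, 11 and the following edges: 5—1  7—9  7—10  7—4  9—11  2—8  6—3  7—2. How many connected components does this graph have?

3

Starting from 1 we can reach 1, 5. That is one component of size 2.
Starting from 3 we can reach 3, 6. That is one component of size 2.
Starting from 2 we can reach 2, 4, 7, 8, 9, 10, 11. That is one component of size 7.
Total: 3 components.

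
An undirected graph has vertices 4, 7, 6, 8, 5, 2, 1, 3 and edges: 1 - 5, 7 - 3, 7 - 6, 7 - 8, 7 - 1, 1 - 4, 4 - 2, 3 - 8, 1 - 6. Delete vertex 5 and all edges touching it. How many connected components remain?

1

With 5 gone, the remaining components are: {1, 2, 3, 4, 6, 7, 8}.
That is 1 component.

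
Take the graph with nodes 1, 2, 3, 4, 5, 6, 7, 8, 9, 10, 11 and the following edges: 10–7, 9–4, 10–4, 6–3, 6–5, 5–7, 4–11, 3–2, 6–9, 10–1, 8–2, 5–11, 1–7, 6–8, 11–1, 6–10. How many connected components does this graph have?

1

Starting from 1 we can reach 1, 2, 3, 4, 5, 6, 7, 8, 9, 10, 11. That is one component of size 11.
Total: 1 component.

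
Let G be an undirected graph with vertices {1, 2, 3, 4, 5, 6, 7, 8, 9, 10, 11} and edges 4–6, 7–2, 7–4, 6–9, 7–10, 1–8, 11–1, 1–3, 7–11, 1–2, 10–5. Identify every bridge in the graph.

1-3, 1-8, 10-5, 10-7, 4-6, 4-7, 6-9

The edges on the cycle 7-11-1-2-7 are not bridges since each lies on that cycle.
But removing 8–1 disconnects 8 from 1; removing 10–5 disconnects 10 from 5; removing 6–9 disconnects 6 from 9; removing 1–3 disconnects 1 from 3 — these are bridges.
In total 7 edges are bridges.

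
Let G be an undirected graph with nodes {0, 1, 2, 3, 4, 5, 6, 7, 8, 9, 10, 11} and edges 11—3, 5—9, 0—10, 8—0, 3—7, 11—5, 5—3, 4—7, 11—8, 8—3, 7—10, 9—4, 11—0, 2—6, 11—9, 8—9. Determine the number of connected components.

3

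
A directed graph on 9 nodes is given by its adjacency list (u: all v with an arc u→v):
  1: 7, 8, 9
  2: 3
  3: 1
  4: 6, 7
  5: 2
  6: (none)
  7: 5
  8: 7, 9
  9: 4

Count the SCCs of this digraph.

{1, 2, 3, 4, 5, 7, 8, 9} are all mutually reachable — one SCC of size 8.
{6} is an SCC by itself.
That gives 2 strongly connected components.

2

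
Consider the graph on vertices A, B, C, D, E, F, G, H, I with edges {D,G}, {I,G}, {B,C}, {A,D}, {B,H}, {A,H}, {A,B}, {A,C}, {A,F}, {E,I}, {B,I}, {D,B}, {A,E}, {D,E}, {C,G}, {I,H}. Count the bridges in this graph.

1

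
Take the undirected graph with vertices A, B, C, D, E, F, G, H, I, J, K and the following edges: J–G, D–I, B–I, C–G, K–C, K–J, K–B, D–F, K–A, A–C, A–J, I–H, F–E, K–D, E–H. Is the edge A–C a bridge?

No

After removing A–C, the path A-K-C still connects them, so the edge is not a bridge.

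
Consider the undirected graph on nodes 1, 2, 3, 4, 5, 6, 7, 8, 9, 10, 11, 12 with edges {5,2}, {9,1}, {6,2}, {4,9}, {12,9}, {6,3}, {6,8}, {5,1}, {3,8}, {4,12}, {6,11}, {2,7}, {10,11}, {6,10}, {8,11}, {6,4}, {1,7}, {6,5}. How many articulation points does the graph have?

Removing 6 increases the component count from 1 to 2, so 6 is a cut vertex.
By contrast removing 12 leaves 1 component; it is not a cut vertex. No other vertex is a cut vertex either.

1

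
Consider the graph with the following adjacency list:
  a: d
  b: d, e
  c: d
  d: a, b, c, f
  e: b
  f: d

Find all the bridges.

removing e-b disconnects e from b; removing d-a disconnects d from a; removing f-d disconnects f from d; removing d-c disconnects d from c — these are bridges.
In total 5 edges are bridges.

a-d, b-d, b-e, c-d, d-f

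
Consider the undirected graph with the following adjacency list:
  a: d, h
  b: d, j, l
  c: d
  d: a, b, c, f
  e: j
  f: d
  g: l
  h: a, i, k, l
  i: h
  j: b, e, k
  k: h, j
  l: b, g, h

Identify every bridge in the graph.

The edges on the cycle b-j-k-h-l-b are not bridges since each lies on that cycle.
But removing d-c disconnects d from c; removing j-e disconnects j from e; removing d-f disconnects d from f; removing h-i disconnects h from i — these are bridges.
In total 5 edges are bridges.

c-d, d-f, e-j, g-l, h-i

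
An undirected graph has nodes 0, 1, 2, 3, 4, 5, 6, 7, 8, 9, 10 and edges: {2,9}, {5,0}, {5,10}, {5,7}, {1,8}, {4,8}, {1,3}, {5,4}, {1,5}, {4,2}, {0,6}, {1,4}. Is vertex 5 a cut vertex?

Yes

Deleting 5 raises the number of components from 1 to 4, so 5 is a cut vertex.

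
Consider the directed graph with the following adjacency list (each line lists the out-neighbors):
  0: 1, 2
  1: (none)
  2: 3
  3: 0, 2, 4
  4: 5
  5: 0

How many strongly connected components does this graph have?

{0, 2, 3, 4, 5} are all mutually reachable — one SCC of size 5.
{1} is an SCC by itself.
That gives 2 strongly connected components.

2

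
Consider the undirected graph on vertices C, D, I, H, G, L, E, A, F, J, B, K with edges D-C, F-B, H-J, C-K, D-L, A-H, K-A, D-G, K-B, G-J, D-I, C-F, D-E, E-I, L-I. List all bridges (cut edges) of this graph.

none

The edges on the cycle D-E-I-D are not bridges since each lies on that cycle.
Every edge lies on some cycle, so there are no bridges.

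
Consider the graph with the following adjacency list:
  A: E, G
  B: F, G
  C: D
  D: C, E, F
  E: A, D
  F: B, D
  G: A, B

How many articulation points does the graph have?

Removing D increases the component count from 1 to 2, so D is a cut vertex.
By contrast removing C leaves 1 component; it is not a cut vertex. No other vertex is a cut vertex either.

1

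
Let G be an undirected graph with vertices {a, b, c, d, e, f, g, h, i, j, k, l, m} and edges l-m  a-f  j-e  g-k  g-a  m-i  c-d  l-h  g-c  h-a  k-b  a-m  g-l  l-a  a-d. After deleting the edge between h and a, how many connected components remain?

2

h and a are still connected via h-l-a, so the component count stays at 2.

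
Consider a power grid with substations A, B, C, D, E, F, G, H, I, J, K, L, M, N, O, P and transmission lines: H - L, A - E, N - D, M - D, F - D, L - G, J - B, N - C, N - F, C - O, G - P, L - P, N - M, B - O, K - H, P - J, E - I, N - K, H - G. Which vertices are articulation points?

E, N

Removing E increases the component count from 2 to 3, so E is a cut vertex.
Removing N increases the component count from 2 to 3, so N is a cut vertex.
By contrast removing G leaves 2 components; it is not a cut vertex. No other vertex is a cut vertex either.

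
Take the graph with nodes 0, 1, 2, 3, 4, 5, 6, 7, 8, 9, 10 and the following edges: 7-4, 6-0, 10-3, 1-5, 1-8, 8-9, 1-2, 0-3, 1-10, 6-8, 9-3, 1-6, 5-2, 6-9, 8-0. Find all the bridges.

The edges on the cycle 1-5-2-1 are not bridges since each lies on that cycle.
But removing 7-4 disconnects 7 from 4 — this is a bridge.

4-7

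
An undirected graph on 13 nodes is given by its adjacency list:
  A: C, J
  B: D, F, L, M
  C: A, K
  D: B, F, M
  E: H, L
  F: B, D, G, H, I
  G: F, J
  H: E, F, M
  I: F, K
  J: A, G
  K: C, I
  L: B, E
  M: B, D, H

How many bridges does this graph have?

0

The edges on the cycle F-D-M-B-F are not bridges since each lies on that cycle.
Every edge lies on some cycle, so there are no bridges.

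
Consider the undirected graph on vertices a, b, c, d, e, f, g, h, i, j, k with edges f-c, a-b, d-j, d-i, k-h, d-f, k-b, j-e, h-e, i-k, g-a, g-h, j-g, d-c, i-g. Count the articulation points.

Removing d increases the component count from 1 to 2, so d is a cut vertex.
By contrast removing f leaves 1 component; it is not a cut vertex. No other vertex is a cut vertex either.

1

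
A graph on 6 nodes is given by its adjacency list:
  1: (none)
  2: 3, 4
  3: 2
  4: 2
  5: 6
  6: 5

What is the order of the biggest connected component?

3

1 is isolated — a component by itself.
Starting from 5 we can reach 5, 6. That is one component of size 2.
Starting from 2 we can reach 2, 3, 4. That is one component of size 3.
The largest has 3 vertices.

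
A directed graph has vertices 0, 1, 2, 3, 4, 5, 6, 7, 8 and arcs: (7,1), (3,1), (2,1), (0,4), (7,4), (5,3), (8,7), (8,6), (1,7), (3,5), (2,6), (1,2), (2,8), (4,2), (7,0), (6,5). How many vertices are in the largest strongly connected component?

9

{0, 1, 2, 3, 4, 5, 6, 7, 8} are all mutually reachable — one SCC of size 9.
The largest has 9 vertices.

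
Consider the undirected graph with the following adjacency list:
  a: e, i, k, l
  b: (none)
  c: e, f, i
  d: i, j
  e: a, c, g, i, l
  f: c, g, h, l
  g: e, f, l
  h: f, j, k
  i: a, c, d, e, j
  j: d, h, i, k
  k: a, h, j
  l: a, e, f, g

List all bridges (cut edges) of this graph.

The edges on the cycle i-a-l-g-f-c-i are not bridges since each lies on that cycle.
Every edge lies on some cycle, so there are no bridges.

none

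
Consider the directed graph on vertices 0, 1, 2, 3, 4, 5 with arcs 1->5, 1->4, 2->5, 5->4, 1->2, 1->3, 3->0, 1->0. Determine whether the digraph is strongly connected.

No

There is no directed path from 4 to 1, so the graph is not strongly connected.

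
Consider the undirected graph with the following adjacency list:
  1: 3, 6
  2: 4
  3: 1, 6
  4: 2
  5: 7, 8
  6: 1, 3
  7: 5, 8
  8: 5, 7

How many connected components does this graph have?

3

Starting from 2 we can reach 2, 4. That is one component of size 2.
Starting from 5 we can reach 5, 7, 8. That is one component of size 3.
Starting from 1 we can reach 1, 3, 6. That is one component of size 3.
Total: 3 components.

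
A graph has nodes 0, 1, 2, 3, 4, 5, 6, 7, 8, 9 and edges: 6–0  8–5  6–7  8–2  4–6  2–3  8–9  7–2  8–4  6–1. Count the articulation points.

3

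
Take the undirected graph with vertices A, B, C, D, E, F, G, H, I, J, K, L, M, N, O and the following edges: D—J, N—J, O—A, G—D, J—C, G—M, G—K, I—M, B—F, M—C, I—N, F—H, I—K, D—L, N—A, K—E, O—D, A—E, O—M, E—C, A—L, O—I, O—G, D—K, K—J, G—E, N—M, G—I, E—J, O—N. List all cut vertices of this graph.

Removing F increases the component count from 2 to 3, so F is a cut vertex.
By contrast removing A leaves 2 components; it is not a cut vertex. No other vertex is a cut vertex either.

F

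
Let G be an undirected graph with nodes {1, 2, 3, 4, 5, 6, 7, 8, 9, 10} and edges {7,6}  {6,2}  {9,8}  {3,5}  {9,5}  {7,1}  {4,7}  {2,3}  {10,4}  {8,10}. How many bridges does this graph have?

The edges on the cycle 9-8-10-4-7-6-2-3-5-9 are not bridges since each lies on that cycle.
But removing 1-7 disconnects 1 from 7 — this is a bridge.

1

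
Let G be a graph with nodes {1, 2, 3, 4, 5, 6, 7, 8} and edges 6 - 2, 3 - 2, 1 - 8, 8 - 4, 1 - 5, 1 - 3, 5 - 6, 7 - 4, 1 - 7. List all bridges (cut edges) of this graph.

none

The edges on the cycle 1-5-6-2-3-1 are not bridges since each lies on that cycle.
Every edge lies on some cycle, so there are no bridges.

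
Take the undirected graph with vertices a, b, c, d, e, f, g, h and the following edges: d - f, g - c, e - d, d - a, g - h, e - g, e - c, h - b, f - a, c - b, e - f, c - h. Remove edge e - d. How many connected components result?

1

e and d are still connected via e-f-d, so the component count stays at 1.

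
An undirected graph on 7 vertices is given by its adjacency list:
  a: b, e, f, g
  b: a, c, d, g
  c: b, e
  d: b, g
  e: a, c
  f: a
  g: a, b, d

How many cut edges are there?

1

The edges on the cycle a-b-c-e-a are not bridges since each lies on that cycle.
But removing a-f disconnects a from f — this is a bridge.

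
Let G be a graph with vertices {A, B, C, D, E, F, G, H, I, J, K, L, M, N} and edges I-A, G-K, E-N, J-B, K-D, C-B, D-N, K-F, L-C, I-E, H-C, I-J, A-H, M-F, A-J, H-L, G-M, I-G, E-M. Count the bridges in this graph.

The edges on the cycle G-M-F-K-G are not bridges since each lies on that cycle.
Every edge lies on some cycle, so there are no bridges.

0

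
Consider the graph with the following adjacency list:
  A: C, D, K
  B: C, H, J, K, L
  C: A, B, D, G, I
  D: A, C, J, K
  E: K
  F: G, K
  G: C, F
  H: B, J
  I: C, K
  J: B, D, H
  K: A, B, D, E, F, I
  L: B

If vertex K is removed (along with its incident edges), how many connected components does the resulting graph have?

2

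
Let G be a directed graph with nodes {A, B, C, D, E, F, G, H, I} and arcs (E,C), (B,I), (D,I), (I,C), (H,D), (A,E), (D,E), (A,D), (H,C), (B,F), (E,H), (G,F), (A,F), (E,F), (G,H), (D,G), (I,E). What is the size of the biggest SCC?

5

{D, E, G, H, I} are all mutually reachable — one SCC of size 5.
{B} is an SCC by itself.
{C} is an SCC by itself.
{F} is an SCC by itself.
{A} is an SCC by itself.
The largest has 5 vertices.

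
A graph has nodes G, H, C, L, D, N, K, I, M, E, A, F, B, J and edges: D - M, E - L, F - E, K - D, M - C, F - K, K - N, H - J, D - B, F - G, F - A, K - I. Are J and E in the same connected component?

The component containing J is {H, J}, and E is not in it.

No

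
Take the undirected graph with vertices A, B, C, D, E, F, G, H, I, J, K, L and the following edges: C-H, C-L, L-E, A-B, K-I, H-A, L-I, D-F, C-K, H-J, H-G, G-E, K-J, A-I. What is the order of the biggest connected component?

10

Starting from D we can reach D, F. That is one component of size 2.
Starting from A we can reach A, B, C, E, G, H, I, J, K, L. That is one component of size 10.
The largest has 10 vertices.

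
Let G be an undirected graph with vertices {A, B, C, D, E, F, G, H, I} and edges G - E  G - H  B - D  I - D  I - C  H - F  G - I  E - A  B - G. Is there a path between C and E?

Yes

From C we can reach A, B, C, D, E, F, G, H, I, which includes E.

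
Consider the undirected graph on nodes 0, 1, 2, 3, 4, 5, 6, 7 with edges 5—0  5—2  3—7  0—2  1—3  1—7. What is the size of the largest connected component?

4 is isolated — a component by itself.
6 is isolated — a component by itself.
Starting from 1 we can reach 1, 3, 7. That is one component of size 3.
Starting from 0 we can reach 0, 2, 5. That is one component of size 3.
The largest has 3 vertices.

3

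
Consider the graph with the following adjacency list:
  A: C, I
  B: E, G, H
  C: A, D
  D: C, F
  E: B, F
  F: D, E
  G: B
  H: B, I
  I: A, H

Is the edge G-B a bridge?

Yes

Removing G-B leaves no path between G and B: the component count goes from 1 to 2. So it is a bridge.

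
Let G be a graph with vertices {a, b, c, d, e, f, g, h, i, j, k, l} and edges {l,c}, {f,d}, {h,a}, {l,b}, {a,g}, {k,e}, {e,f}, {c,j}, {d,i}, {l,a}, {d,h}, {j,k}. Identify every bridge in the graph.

a-g, b-l, d-i

The edges on the cycle l-c-j-k-e-f-d-h-a-l are not bridges since each lies on that cycle.
But removing a-g disconnects a from g; removing i-d disconnects i from d; removing l-b disconnects l from b — these are bridges.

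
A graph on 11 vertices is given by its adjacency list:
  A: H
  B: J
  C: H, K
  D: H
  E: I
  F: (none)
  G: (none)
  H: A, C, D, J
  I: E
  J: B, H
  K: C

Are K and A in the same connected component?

From K we can reach A, B, C, D, H, J, K, which includes A.

Yes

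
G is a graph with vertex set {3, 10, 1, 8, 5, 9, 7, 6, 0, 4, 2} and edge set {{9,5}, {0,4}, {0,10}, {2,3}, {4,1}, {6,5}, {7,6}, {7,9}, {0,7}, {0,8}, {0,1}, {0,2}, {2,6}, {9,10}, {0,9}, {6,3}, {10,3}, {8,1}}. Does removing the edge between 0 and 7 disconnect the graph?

After removing 0 - 7, the path 0-9-7 still connects them, so the edge is not a bridge.

No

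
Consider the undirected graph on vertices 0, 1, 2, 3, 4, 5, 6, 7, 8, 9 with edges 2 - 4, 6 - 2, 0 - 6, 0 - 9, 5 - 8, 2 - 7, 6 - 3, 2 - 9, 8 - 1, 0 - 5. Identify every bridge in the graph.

The edges on the cycle 0-6-2-9-0 are not bridges since each lies on that cycle.
But removing 4 - 2 disconnects 4 from 2; removing 1 - 8 disconnects 1 from 8; removing 5 - 8 disconnects 5 from 8; removing 6 - 3 disconnects 6 from 3 — these are bridges.
In total 6 edges are bridges.

0-5, 1-8, 2-4, 2-7, 3-6, 5-8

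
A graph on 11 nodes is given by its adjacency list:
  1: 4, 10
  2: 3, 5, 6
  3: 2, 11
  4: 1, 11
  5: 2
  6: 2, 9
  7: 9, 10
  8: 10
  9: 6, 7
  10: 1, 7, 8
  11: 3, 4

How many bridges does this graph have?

The edges on the cycle 1-10-7-9-6-2-3-11-4-1 are not bridges since each lies on that cycle.
But removing 10-8 disconnects 10 from 8; removing 5-2 disconnects 5 from 2 — these are bridges.
That makes 2 bridges.

2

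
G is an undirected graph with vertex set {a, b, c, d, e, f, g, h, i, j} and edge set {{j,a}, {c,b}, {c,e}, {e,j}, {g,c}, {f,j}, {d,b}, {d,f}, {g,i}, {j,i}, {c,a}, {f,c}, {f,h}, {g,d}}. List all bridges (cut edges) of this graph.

f-h

The edges on the cycle d-f-c-b-d are not bridges since each lies on that cycle.
But removing f—h disconnects f from h — this is a bridge.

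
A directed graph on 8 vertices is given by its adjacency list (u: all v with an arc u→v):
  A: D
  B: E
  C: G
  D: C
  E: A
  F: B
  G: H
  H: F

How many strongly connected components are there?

1

{A, B, C, D, E, F, G, H} are all mutually reachable — one SCC of size 8.
That gives 1 strongly connected component.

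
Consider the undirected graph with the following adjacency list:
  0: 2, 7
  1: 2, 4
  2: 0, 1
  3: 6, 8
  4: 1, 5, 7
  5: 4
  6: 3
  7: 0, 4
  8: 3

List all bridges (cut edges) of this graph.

3-6, 3-8, 4-5

The edges on the cycle 1-2-0-7-4-1 are not bridges since each lies on that cycle.
But removing 4-5 disconnects 4 from 5; removing 6-3 disconnects 6 from 3; removing 8-3 disconnects 8 from 3 — these are bridges.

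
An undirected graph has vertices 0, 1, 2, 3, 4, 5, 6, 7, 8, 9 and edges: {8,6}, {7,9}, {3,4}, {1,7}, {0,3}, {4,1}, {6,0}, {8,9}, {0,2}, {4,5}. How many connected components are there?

Starting from 0 we can reach 0, 1, 2, 3, 4, 5, 6, 7, 8, 9. That is one component of size 10.
Total: 1 component.

1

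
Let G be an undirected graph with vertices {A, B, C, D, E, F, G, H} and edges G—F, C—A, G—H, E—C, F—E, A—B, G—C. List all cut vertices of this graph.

Removing A increases the component count from 2 to 3, so A is a cut vertex.
Removing C increases the component count from 2 to 3, so C is a cut vertex.
Removing G increases the component count from 2 to 3, so G is a cut vertex.
By contrast removing B leaves 2 components; it is not a cut vertex. No other vertex is a cut vertex either.

A, C, G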